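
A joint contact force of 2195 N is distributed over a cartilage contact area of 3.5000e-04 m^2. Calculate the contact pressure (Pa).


P = F / A
P = 2195 / 3.5000e-04
P = 6.2714e+06


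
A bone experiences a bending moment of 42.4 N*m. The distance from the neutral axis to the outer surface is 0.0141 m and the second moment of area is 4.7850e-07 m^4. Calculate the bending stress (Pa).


sigma = M * c / I
sigma = 42.4 * 0.0141 / 4.7850e-07
M * c = 0.5978
sigma = 1.2494e+06


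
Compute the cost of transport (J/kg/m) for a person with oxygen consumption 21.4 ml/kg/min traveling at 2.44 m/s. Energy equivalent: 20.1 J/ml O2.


Power per kg = VO2 * 20.1 / 60
Power per kg = 21.4 * 20.1 / 60 = 7.1690 W/kg
Cost = power_per_kg / speed
Cost = 7.1690 / 2.44
Cost = 2.9381


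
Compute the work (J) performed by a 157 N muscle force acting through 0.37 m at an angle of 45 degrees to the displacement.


W = F * d * cos(theta)
theta = 45 deg = 0.7854 rad
cos(theta) = 0.7071
W = 157 * 0.37 * 0.7071
W = 41.0758


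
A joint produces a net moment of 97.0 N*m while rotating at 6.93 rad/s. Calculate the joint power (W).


P = M * omega
P = 97.0 * 6.93
P = 672.2100


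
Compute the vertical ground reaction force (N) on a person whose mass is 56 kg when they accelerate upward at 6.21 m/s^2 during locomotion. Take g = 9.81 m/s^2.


GRF = m * (g + a)
GRF = 56 * (9.81 + 6.21)
GRF = 56 * 16.0200
GRF = 897.1200


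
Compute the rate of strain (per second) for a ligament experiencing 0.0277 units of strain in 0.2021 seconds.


strain_rate = delta_strain / delta_t
strain_rate = 0.0277 / 0.2021
strain_rate = 0.1371


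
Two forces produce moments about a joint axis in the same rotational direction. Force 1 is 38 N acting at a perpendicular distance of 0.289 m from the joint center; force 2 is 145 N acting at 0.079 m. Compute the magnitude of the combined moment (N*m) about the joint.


M = F1 * d1 + F2 * d2
M = 38 * 0.289 + 145 * 0.079
M = 10.9820 + 11.4550
M = 22.4370


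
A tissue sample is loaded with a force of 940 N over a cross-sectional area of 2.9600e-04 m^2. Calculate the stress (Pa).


stress = F / A
stress = 940 / 2.9600e-04
stress = 3.1757e+06


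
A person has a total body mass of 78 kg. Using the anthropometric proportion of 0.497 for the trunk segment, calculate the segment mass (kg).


m_segment = body_mass * fraction
m_segment = 78 * 0.497
m_segment = 38.7660


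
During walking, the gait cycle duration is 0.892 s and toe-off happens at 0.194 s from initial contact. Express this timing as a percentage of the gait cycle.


pct = (event_time / cycle_time) * 100
pct = (0.194 / 0.892) * 100
ratio = 0.2175
pct = 21.7489


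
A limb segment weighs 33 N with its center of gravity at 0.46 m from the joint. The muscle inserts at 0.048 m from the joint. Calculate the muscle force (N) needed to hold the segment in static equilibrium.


F_muscle = W * d_load / d_muscle
F_muscle = 33 * 0.46 / 0.048
Numerator = 15.1800
F_muscle = 316.2500


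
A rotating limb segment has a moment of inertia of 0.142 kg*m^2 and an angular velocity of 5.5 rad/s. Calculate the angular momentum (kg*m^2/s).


L = I * omega
L = 0.142 * 5.5
L = 0.7810


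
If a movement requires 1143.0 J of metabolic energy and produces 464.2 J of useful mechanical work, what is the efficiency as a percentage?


eta = (W_mech / E_meta) * 100
eta = (464.2 / 1143.0) * 100
ratio = 0.4061
eta = 40.6124


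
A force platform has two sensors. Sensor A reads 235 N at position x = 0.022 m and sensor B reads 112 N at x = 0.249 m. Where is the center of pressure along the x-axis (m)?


COP_x = (F1*x1 + F2*x2) / (F1 + F2)
COP_x = (235*0.022 + 112*0.249) / (235 + 112)
Numerator = 33.0580
Denominator = 347
COP_x = 0.0953


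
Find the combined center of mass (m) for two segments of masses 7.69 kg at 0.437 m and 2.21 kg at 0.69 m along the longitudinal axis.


COM = (m1*x1 + m2*x2) / (m1 + m2)
COM = (7.69*0.437 + 2.21*0.69) / (7.69 + 2.21)
Numerator = 4.8854
Denominator = 9.9000
COM = 0.4935


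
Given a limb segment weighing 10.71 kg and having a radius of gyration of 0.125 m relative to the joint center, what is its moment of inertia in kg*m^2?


I = m * k^2
I = 10.71 * 0.125^2
k^2 = 0.0156
I = 0.1673


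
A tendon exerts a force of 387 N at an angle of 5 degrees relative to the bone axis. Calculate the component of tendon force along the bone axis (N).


F_eff = F_tendon * cos(theta)
theta = 5 deg = 0.0873 rad
cos(theta) = 0.9962
F_eff = 387 * 0.9962
F_eff = 385.5273


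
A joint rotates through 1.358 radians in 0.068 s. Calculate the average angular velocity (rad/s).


omega = delta_theta / delta_t
omega = 1.358 / 0.068
omega = 19.9706


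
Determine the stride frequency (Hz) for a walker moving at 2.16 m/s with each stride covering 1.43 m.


f = v / stride_length
f = 2.16 / 1.43
f = 1.5105


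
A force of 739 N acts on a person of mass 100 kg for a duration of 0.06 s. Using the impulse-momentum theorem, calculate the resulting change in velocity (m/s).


J = F * dt = 739 * 0.06 = 44.3400 N*s
delta_v = J / m
delta_v = 44.3400 / 100
delta_v = 0.4434


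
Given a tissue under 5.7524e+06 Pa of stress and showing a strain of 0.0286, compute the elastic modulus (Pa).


E = stress / strain
E = 5.7524e+06 / 0.0286
E = 2.0113e+08


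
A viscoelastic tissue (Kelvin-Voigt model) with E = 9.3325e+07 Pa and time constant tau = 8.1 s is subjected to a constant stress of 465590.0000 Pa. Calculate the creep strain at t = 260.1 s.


epsilon(t) = (sigma/E) * (1 - exp(-t/tau))
sigma/E = 465590.0000 / 9.3325e+07 = 0.0050
exp(-t/tau) = exp(-260.1 / 8.1) = 1.1332e-14
epsilon = 0.0050 * (1 - 1.1332e-14)
epsilon = 0.0050


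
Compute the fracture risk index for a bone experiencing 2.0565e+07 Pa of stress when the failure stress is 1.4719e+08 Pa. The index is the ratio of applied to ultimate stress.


FRI = applied / ultimate
FRI = 2.0565e+07 / 1.4719e+08
FRI = 0.1397


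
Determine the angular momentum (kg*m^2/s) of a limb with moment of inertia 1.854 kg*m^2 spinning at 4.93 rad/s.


L = I * omega
L = 1.854 * 4.93
L = 9.1402


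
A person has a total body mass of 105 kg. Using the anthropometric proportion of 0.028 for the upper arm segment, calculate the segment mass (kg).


m_segment = body_mass * fraction
m_segment = 105 * 0.028
m_segment = 2.9400


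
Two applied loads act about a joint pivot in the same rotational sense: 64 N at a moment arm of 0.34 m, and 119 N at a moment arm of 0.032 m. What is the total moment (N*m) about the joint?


M = F1 * d1 + F2 * d2
M = 64 * 0.34 + 119 * 0.032
M = 21.7600 + 3.8080
M = 25.5680


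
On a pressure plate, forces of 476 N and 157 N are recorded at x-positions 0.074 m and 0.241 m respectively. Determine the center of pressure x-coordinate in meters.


COP_x = (F1*x1 + F2*x2) / (F1 + F2)
COP_x = (476*0.074 + 157*0.241) / (476 + 157)
Numerator = 73.0610
Denominator = 633
COP_x = 0.1154


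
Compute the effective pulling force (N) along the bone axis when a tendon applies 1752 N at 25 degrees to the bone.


F_eff = F_tendon * cos(theta)
theta = 25 deg = 0.4363 rad
cos(theta) = 0.9063
F_eff = 1752 * 0.9063
F_eff = 1587.8512


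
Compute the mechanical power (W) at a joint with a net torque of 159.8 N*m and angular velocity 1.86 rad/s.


P = M * omega
P = 159.8 * 1.86
P = 297.2280


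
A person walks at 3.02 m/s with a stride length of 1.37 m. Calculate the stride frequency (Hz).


f = v / stride_length
f = 3.02 / 1.37
f = 2.2044


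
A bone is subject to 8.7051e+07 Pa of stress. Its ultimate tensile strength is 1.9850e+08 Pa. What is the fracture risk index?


FRI = applied / ultimate
FRI = 8.7051e+07 / 1.9850e+08
FRI = 0.4385


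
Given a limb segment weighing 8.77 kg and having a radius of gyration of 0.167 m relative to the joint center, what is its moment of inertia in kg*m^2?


I = m * k^2
I = 8.77 * 0.167^2
k^2 = 0.0279
I = 0.2446


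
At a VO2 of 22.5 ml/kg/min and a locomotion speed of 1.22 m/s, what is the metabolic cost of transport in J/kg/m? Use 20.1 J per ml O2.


Power per kg = VO2 * 20.1 / 60
Power per kg = 22.5 * 20.1 / 60 = 7.5375 W/kg
Cost = power_per_kg / speed
Cost = 7.5375 / 1.22
Cost = 6.1783


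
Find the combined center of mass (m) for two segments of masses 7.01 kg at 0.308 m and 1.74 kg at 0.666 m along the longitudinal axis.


COM = (m1*x1 + m2*x2) / (m1 + m2)
COM = (7.01*0.308 + 1.74*0.666) / (7.01 + 1.74)
Numerator = 3.3179
Denominator = 8.7500
COM = 0.3792


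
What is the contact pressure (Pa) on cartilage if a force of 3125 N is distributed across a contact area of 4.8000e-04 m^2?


P = F / A
P = 3125 / 4.8000e-04
P = 6.5104e+06


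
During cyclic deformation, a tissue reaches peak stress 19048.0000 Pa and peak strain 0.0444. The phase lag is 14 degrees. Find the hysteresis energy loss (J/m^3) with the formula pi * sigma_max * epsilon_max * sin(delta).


E_loss = pi * sigma_max * epsilon_max * sin(delta)
delta = 14 deg = 0.2443 rad
sin(delta) = 0.2419
E_loss = pi * 19048.0000 * 0.0444 * 0.2419
E_loss = 642.7727


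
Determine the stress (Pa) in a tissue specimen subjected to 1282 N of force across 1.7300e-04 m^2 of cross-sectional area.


stress = F / A
stress = 1282 / 1.7300e-04
stress = 7.4104e+06


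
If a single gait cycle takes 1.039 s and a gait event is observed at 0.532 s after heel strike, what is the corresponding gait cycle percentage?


pct = (event_time / cycle_time) * 100
pct = (0.532 / 1.039) * 100
ratio = 0.5120
pct = 51.2031


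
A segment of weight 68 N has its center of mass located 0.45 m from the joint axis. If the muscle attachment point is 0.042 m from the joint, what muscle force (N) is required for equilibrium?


F_muscle = W * d_load / d_muscle
F_muscle = 68 * 0.45 / 0.042
Numerator = 30.6000
F_muscle = 728.5714


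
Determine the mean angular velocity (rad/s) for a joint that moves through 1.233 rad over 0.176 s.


omega = delta_theta / delta_t
omega = 1.233 / 0.176
omega = 7.0057


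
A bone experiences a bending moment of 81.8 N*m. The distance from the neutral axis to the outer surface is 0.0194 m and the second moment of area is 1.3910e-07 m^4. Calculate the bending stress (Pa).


sigma = M * c / I
sigma = 81.8 * 0.0194 / 1.3910e-07
M * c = 1.5869
sigma = 1.1408e+07


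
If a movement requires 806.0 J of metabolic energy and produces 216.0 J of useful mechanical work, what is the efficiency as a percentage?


eta = (W_mech / E_meta) * 100
eta = (216.0 / 806.0) * 100
ratio = 0.2680
eta = 26.7990


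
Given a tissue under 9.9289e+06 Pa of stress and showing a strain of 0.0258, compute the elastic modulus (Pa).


E = stress / strain
E = 9.9289e+06 / 0.0258
E = 3.8484e+08


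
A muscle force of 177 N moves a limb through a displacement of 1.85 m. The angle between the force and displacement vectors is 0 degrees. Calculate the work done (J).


W = F * d * cos(theta)
theta = 0 deg = 0.0000 rad
cos(theta) = 1.0000
W = 177 * 1.85 * 1.0000
W = 327.4500


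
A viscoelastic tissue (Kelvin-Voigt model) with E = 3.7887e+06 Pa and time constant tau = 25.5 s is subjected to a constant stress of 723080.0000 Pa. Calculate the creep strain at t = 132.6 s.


epsilon(t) = (sigma/E) * (1 - exp(-t/tau))
sigma/E = 723080.0000 / 3.7887e+06 = 0.1909
exp(-t/tau) = exp(-132.6 / 25.5) = 0.0055
epsilon = 0.1909 * (1 - 0.0055)
epsilon = 0.1898


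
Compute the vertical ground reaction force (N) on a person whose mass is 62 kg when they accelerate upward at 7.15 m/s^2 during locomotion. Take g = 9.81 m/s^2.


GRF = m * (g + a)
GRF = 62 * (9.81 + 7.15)
GRF = 62 * 16.9600
GRF = 1051.5200


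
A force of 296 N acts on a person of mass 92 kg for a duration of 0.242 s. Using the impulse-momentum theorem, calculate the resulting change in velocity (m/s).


J = F * dt = 296 * 0.242 = 71.6320 N*s
delta_v = J / m
delta_v = 71.6320 / 92
delta_v = 0.7786


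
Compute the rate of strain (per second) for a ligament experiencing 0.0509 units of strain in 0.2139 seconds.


strain_rate = delta_strain / delta_t
strain_rate = 0.0509 / 0.2139
strain_rate = 0.2380


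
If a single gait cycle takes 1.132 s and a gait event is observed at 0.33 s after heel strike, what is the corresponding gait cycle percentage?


pct = (event_time / cycle_time) * 100
pct = (0.33 / 1.132) * 100
ratio = 0.2915
pct = 29.1519


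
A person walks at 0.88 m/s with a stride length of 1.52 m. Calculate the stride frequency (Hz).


f = v / stride_length
f = 0.88 / 1.52
f = 0.5789


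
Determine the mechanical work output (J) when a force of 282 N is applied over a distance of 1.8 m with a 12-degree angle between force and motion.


W = F * d * cos(theta)
theta = 12 deg = 0.2094 rad
cos(theta) = 0.9781
W = 282 * 1.8 * 0.9781
W = 496.5077


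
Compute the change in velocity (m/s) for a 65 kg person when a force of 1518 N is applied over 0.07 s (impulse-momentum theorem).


J = F * dt = 1518 * 0.07 = 106.2600 N*s
delta_v = J / m
delta_v = 106.2600 / 65
delta_v = 1.6348


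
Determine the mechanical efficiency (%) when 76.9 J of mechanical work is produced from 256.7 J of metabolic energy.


eta = (W_mech / E_meta) * 100
eta = (76.9 / 256.7) * 100
ratio = 0.2996
eta = 29.9571


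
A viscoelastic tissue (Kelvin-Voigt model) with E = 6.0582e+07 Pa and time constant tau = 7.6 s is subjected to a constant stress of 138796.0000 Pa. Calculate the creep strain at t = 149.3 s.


epsilon(t) = (sigma/E) * (1 - exp(-t/tau))
sigma/E = 138796.0000 / 6.0582e+07 = 0.0023
exp(-t/tau) = exp(-149.3 / 7.6) = 2.9404e-09
epsilon = 0.0023 * (1 - 2.9404e-09)
epsilon = 0.0023


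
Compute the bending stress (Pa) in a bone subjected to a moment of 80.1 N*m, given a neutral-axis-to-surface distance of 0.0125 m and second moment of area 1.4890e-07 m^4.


sigma = M * c / I
sigma = 80.1 * 0.0125 / 1.4890e-07
M * c = 1.0012
sigma = 6.7243e+06


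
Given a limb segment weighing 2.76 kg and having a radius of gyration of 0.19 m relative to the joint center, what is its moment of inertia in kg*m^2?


I = m * k^2
I = 2.76 * 0.19^2
k^2 = 0.0361
I = 0.0996


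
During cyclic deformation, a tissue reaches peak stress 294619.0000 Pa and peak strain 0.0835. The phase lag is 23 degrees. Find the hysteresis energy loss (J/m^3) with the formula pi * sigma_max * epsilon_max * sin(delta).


E_loss = pi * sigma_max * epsilon_max * sin(delta)
delta = 23 deg = 0.4014 rad
sin(delta) = 0.3907
E_loss = pi * 294619.0000 * 0.0835 * 0.3907
E_loss = 30197.7865


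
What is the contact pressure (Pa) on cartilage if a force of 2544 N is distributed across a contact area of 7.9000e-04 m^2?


P = F / A
P = 2544 / 7.9000e-04
P = 3.2203e+06


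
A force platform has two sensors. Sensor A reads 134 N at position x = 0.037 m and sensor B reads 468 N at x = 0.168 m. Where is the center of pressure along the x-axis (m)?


COP_x = (F1*x1 + F2*x2) / (F1 + F2)
COP_x = (134*0.037 + 468*0.168) / (134 + 468)
Numerator = 83.5820
Denominator = 602
COP_x = 0.1388


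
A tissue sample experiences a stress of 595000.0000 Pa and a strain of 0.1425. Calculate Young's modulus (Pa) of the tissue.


E = stress / strain
E = 595000.0000 / 0.1425
E = 4.1754e+06


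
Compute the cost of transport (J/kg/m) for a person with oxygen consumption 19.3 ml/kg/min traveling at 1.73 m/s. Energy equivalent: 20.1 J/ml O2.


Power per kg = VO2 * 20.1 / 60
Power per kg = 19.3 * 20.1 / 60 = 6.4655 W/kg
Cost = power_per_kg / speed
Cost = 6.4655 / 1.73
Cost = 3.7373


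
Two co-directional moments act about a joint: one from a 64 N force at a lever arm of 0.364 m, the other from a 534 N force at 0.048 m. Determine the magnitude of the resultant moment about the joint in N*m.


M = F1 * d1 + F2 * d2
M = 64 * 0.364 + 534 * 0.048
M = 23.2960 + 25.6320
M = 48.9280


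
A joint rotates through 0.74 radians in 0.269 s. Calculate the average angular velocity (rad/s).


omega = delta_theta / delta_t
omega = 0.74 / 0.269
omega = 2.7509


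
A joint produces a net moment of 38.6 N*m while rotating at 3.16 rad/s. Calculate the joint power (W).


P = M * omega
P = 38.6 * 3.16
P = 121.9760


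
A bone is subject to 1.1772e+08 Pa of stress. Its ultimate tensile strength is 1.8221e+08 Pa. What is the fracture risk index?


FRI = applied / ultimate
FRI = 1.1772e+08 / 1.8221e+08
FRI = 0.6461


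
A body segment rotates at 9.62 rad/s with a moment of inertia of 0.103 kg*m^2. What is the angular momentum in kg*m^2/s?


L = I * omega
L = 0.103 * 9.62
L = 0.9909


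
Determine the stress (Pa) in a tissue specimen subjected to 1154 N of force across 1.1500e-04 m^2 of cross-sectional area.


stress = F / A
stress = 1154 / 1.1500e-04
stress = 1.0035e+07


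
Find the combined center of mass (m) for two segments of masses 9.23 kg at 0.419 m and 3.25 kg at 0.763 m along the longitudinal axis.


COM = (m1*x1 + m2*x2) / (m1 + m2)
COM = (9.23*0.419 + 3.25*0.763) / (9.23 + 3.25)
Numerator = 6.3471
Denominator = 12.4800
COM = 0.5086


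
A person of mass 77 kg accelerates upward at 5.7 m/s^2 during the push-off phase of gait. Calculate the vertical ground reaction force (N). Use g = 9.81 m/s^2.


GRF = m * (g + a)
GRF = 77 * (9.81 + 5.7)
GRF = 77 * 15.5100
GRF = 1194.2700


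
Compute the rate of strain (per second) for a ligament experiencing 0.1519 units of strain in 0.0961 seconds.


strain_rate = delta_strain / delta_t
strain_rate = 0.1519 / 0.0961
strain_rate = 1.5806


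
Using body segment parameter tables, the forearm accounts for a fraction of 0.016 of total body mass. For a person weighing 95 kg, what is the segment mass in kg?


m_segment = body_mass * fraction
m_segment = 95 * 0.016
m_segment = 1.5200


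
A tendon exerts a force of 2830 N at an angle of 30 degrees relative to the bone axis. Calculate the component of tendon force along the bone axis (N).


F_eff = F_tendon * cos(theta)
theta = 30 deg = 0.5236 rad
cos(theta) = 0.8660
F_eff = 2830 * 0.8660
F_eff = 2450.8519


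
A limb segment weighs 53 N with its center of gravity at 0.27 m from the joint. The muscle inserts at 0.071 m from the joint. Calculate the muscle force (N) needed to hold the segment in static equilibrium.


F_muscle = W * d_load / d_muscle
F_muscle = 53 * 0.27 / 0.071
Numerator = 14.3100
F_muscle = 201.5493


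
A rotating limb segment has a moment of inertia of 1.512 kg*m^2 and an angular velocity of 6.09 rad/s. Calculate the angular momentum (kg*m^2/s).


L = I * omega
L = 1.512 * 6.09
L = 9.2081


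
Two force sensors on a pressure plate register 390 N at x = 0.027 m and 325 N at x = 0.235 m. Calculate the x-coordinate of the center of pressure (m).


COP_x = (F1*x1 + F2*x2) / (F1 + F2)
COP_x = (390*0.027 + 325*0.235) / (390 + 325)
Numerator = 86.9050
Denominator = 715
COP_x = 0.1215


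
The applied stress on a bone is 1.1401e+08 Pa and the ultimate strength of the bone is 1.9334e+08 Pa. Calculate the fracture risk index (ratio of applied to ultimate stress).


FRI = applied / ultimate
FRI = 1.1401e+08 / 1.9334e+08
FRI = 0.5897


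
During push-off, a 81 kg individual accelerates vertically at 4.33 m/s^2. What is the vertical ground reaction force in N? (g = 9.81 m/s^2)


GRF = m * (g + a)
GRF = 81 * (9.81 + 4.33)
GRF = 81 * 14.1400
GRF = 1145.3400


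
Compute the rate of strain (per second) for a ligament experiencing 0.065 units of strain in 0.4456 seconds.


strain_rate = delta_strain / delta_t
strain_rate = 0.065 / 0.4456
strain_rate = 0.1459


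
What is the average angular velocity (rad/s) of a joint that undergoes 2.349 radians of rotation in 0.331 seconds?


omega = delta_theta / delta_t
omega = 2.349 / 0.331
omega = 7.0967


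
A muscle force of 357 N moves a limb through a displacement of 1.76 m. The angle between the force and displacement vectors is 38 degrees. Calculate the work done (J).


W = F * d * cos(theta)
theta = 38 deg = 0.6632 rad
cos(theta) = 0.7880
W = 357 * 1.76 * 0.7880
W = 495.1229


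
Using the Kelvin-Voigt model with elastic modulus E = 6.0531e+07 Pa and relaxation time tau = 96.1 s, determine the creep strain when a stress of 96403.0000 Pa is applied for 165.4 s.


epsilon(t) = (sigma/E) * (1 - exp(-t/tau))
sigma/E = 96403.0000 / 6.0531e+07 = 0.0016
exp(-t/tau) = exp(-165.4 / 96.1) = 0.1789
epsilon = 0.0016 * (1 - 0.1789)
epsilon = 0.0013


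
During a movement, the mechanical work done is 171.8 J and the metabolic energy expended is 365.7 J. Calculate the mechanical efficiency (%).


eta = (W_mech / E_meta) * 100
eta = (171.8 / 365.7) * 100
ratio = 0.4698
eta = 46.9784


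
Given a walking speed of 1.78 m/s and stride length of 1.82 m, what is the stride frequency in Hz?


f = v / stride_length
f = 1.78 / 1.82
f = 0.9780


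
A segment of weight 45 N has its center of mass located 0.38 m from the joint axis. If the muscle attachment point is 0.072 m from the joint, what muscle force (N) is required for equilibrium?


F_muscle = W * d_load / d_muscle
F_muscle = 45 * 0.38 / 0.072
Numerator = 17.1000
F_muscle = 237.5000


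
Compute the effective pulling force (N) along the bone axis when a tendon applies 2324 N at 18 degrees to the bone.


F_eff = F_tendon * cos(theta)
theta = 18 deg = 0.3142 rad
cos(theta) = 0.9511
F_eff = 2324 * 0.9511
F_eff = 2210.2553


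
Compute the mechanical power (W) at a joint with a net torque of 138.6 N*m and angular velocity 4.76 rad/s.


P = M * omega
P = 138.6 * 4.76
P = 659.7360


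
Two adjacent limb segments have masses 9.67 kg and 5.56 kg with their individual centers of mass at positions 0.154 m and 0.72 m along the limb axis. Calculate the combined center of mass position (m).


COM = (m1*x1 + m2*x2) / (m1 + m2)
COM = (9.67*0.154 + 5.56*0.72) / (9.67 + 5.56)
Numerator = 5.4924
Denominator = 15.2300
COM = 0.3606


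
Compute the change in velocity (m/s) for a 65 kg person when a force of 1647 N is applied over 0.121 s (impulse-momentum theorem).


J = F * dt = 1647 * 0.121 = 199.2870 N*s
delta_v = J / m
delta_v = 199.2870 / 65
delta_v = 3.0660


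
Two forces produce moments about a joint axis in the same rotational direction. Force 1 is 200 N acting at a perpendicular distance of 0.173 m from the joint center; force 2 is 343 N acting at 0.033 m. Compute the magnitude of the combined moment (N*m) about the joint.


M = F1 * d1 + F2 * d2
M = 200 * 0.173 + 343 * 0.033
M = 34.6000 + 11.3190
M = 45.9190


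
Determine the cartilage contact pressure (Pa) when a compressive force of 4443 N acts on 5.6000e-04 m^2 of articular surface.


P = F / A
P = 4443 / 5.6000e-04
P = 7.9339e+06


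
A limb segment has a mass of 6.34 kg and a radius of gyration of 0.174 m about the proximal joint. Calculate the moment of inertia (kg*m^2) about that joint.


I = m * k^2
I = 6.34 * 0.174^2
k^2 = 0.0303
I = 0.1919


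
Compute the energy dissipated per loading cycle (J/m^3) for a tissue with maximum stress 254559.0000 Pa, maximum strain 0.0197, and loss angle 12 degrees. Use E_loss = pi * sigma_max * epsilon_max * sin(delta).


E_loss = pi * sigma_max * epsilon_max * sin(delta)
delta = 12 deg = 0.2094 rad
sin(delta) = 0.2079
E_loss = pi * 254559.0000 * 0.0197 * 0.2079
E_loss = 3275.5442


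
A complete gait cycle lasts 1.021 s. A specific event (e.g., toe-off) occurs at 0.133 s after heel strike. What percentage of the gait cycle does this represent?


pct = (event_time / cycle_time) * 100
pct = (0.133 / 1.021) * 100
ratio = 0.1303
pct = 13.0264


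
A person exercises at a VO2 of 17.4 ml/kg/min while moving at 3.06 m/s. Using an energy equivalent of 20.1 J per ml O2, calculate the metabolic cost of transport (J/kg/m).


Power per kg = VO2 * 20.1 / 60
Power per kg = 17.4 * 20.1 / 60 = 5.8290 W/kg
Cost = power_per_kg / speed
Cost = 5.8290 / 3.06
Cost = 1.9049


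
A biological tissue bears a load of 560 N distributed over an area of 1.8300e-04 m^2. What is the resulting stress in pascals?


stress = F / A
stress = 560 / 1.8300e-04
stress = 3.0601e+06


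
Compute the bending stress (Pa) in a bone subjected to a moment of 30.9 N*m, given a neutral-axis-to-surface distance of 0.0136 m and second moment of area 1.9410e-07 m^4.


sigma = M * c / I
sigma = 30.9 * 0.0136 / 1.9410e-07
M * c = 0.4202
sigma = 2.1651e+06


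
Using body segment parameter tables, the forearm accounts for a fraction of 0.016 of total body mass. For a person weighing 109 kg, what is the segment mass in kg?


m_segment = body_mass * fraction
m_segment = 109 * 0.016
m_segment = 1.7440


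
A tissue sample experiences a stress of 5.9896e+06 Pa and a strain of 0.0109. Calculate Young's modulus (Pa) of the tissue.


E = stress / strain
E = 5.9896e+06 / 0.0109
E = 5.4950e+08


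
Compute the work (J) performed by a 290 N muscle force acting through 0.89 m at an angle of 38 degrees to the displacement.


W = F * d * cos(theta)
theta = 38 deg = 0.6632 rad
cos(theta) = 0.7880
W = 290 * 0.89 * 0.7880
W = 203.3856


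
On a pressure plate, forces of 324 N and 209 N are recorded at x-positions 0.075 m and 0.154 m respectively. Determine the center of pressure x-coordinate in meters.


COP_x = (F1*x1 + F2*x2) / (F1 + F2)
COP_x = (324*0.075 + 209*0.154) / (324 + 209)
Numerator = 56.4860
Denominator = 533
COP_x = 0.1060


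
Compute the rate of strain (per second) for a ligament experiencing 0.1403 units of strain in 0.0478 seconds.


strain_rate = delta_strain / delta_t
strain_rate = 0.1403 / 0.0478
strain_rate = 2.9351


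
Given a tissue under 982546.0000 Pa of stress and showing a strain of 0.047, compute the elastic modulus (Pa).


E = stress / strain
E = 982546.0000 / 0.047
E = 2.0905e+07


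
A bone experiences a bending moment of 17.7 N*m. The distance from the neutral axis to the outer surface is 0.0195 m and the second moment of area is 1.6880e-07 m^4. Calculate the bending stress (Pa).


sigma = M * c / I
sigma = 17.7 * 0.0195 / 1.6880e-07
M * c = 0.3452
sigma = 2.0447e+06


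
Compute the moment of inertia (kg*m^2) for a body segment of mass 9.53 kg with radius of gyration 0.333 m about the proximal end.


I = m * k^2
I = 9.53 * 0.333^2
k^2 = 0.1109
I = 1.0568


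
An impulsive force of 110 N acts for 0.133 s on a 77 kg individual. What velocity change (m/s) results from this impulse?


J = F * dt = 110 * 0.133 = 14.6300 N*s
delta_v = J / m
delta_v = 14.6300 / 77
delta_v = 0.1900


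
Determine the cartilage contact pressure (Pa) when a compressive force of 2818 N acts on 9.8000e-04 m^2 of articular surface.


P = F / A
P = 2818 / 9.8000e-04
P = 2.8755e+06


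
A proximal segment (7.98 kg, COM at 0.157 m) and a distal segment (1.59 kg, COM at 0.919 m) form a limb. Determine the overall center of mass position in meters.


COM = (m1*x1 + m2*x2) / (m1 + m2)
COM = (7.98*0.157 + 1.59*0.919) / (7.98 + 1.59)
Numerator = 2.7141
Denominator = 9.5700
COM = 0.2836


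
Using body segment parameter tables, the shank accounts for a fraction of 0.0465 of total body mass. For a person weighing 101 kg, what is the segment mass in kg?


m_segment = body_mass * fraction
m_segment = 101 * 0.0465
m_segment = 4.6965


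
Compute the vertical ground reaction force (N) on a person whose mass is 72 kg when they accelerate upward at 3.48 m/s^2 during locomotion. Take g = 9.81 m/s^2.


GRF = m * (g + a)
GRF = 72 * (9.81 + 3.48)
GRF = 72 * 13.2900
GRF = 956.8800


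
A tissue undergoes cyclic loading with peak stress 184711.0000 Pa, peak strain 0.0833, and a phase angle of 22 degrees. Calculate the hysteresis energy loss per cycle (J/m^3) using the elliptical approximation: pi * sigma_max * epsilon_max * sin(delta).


E_loss = pi * sigma_max * epsilon_max * sin(delta)
delta = 22 deg = 0.3840 rad
sin(delta) = 0.3746
E_loss = pi * 184711.0000 * 0.0833 * 0.3746
E_loss = 18107.6900


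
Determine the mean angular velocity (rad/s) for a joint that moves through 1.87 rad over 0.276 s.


omega = delta_theta / delta_t
omega = 1.87 / 0.276
omega = 6.7754


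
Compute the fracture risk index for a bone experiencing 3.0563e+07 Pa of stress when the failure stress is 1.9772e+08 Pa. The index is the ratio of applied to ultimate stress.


FRI = applied / ultimate
FRI = 3.0563e+07 / 1.9772e+08
FRI = 0.1546


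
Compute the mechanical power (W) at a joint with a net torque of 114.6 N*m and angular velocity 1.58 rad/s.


P = M * omega
P = 114.6 * 1.58
P = 181.0680


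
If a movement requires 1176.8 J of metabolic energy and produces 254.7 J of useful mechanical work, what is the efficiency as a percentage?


eta = (W_mech / E_meta) * 100
eta = (254.7 / 1176.8) * 100
ratio = 0.2164
eta = 21.6434


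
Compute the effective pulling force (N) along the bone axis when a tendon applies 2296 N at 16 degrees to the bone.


F_eff = F_tendon * cos(theta)
theta = 16 deg = 0.2793 rad
cos(theta) = 0.9613
F_eff = 2296 * 0.9613
F_eff = 2207.0569


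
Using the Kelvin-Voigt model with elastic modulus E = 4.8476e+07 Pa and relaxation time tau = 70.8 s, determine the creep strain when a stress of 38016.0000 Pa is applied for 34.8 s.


epsilon(t) = (sigma/E) * (1 - exp(-t/tau))
sigma/E = 38016.0000 / 4.8476e+07 = 7.8422e-04
exp(-t/tau) = exp(-34.8 / 70.8) = 0.6117
epsilon = 7.8422e-04 * (1 - 0.6117)
epsilon = 3.0452e-04


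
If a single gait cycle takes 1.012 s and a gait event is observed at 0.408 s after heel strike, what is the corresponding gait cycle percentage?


pct = (event_time / cycle_time) * 100
pct = (0.408 / 1.012) * 100
ratio = 0.4032
pct = 40.3162


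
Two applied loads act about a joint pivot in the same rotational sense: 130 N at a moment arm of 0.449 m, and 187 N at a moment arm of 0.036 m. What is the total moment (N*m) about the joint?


M = F1 * d1 + F2 * d2
M = 130 * 0.449 + 187 * 0.036
M = 58.3700 + 6.7320
M = 65.1020


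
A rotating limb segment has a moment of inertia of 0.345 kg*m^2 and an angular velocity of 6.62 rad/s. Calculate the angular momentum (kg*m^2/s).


L = I * omega
L = 0.345 * 6.62
L = 2.2839


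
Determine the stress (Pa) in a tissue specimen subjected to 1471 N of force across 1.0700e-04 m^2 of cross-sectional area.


stress = F / A
stress = 1471 / 1.0700e-04
stress = 1.3748e+07


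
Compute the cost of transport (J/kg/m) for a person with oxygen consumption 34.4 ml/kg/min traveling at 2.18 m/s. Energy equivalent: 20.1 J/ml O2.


Power per kg = VO2 * 20.1 / 60
Power per kg = 34.4 * 20.1 / 60 = 11.5240 W/kg
Cost = power_per_kg / speed
Cost = 11.5240 / 2.18
Cost = 5.2862


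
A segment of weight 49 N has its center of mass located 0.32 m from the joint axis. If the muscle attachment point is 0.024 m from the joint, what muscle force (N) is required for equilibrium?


F_muscle = W * d_load / d_muscle
F_muscle = 49 * 0.32 / 0.024
Numerator = 15.6800
F_muscle = 653.3333


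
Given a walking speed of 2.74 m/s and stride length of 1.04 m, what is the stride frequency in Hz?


f = v / stride_length
f = 2.74 / 1.04
f = 2.6346


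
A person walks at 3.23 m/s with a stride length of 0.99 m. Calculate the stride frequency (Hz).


f = v / stride_length
f = 3.23 / 0.99
f = 3.2626


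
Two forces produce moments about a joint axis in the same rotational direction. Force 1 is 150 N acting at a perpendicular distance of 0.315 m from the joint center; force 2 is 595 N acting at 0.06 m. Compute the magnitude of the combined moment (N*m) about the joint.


M = F1 * d1 + F2 * d2
M = 150 * 0.315 + 595 * 0.06
M = 47.2500 + 35.7000
M = 82.9500


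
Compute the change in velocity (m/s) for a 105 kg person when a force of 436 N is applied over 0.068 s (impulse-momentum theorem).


J = F * dt = 436 * 0.068 = 29.6480 N*s
delta_v = J / m
delta_v = 29.6480 / 105
delta_v = 0.2824


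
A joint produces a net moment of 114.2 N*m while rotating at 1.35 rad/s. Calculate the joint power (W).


P = M * omega
P = 114.2 * 1.35
P = 154.1700


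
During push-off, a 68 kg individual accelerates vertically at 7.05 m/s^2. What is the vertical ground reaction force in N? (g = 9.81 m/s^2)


GRF = m * (g + a)
GRF = 68 * (9.81 + 7.05)
GRF = 68 * 16.8600
GRF = 1146.4800


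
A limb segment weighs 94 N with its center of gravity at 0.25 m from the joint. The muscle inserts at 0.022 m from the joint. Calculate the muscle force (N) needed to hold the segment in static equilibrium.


F_muscle = W * d_load / d_muscle
F_muscle = 94 * 0.25 / 0.022
Numerator = 23.5000
F_muscle = 1068.1818


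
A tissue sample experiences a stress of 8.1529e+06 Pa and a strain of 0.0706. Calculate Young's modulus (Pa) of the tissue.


E = stress / strain
E = 8.1529e+06 / 0.0706
E = 1.1548e+08


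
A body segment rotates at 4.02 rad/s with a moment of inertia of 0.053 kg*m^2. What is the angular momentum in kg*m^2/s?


L = I * omega
L = 0.053 * 4.02
L = 0.2131


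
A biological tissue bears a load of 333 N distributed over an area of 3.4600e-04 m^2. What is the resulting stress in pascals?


stress = F / A
stress = 333 / 3.4600e-04
stress = 962427.7457


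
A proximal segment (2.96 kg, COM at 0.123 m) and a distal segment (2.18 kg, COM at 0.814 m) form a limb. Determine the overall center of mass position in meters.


COM = (m1*x1 + m2*x2) / (m1 + m2)
COM = (2.96*0.123 + 2.18*0.814) / (2.96 + 2.18)
Numerator = 2.1386
Denominator = 5.1400
COM = 0.4161


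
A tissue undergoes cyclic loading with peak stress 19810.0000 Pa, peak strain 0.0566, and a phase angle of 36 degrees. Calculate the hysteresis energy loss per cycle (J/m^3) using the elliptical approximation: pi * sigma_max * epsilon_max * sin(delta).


E_loss = pi * sigma_max * epsilon_max * sin(delta)
delta = 36 deg = 0.6283 rad
sin(delta) = 0.5878
E_loss = pi * 19810.0000 * 0.0566 * 0.5878
E_loss = 2070.4725


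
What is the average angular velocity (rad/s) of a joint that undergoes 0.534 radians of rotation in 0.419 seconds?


omega = delta_theta / delta_t
omega = 0.534 / 0.419
omega = 1.2745


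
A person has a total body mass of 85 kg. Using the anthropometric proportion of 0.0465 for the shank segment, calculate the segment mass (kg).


m_segment = body_mass * fraction
m_segment = 85 * 0.0465
m_segment = 3.9525


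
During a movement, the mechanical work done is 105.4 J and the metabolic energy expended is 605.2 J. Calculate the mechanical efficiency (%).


eta = (W_mech / E_meta) * 100
eta = (105.4 / 605.2) * 100
ratio = 0.1742
eta = 17.4157


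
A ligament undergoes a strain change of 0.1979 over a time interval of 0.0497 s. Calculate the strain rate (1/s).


strain_rate = delta_strain / delta_t
strain_rate = 0.1979 / 0.0497
strain_rate = 3.9819


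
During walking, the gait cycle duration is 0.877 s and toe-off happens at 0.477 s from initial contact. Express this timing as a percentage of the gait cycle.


pct = (event_time / cycle_time) * 100
pct = (0.477 / 0.877) * 100
ratio = 0.5439
pct = 54.3900


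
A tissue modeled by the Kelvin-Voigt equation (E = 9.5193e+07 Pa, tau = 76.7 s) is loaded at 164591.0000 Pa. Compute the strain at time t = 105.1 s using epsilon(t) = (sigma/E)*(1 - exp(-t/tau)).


epsilon(t) = (sigma/E) * (1 - exp(-t/tau))
sigma/E = 164591.0000 / 9.5193e+07 = 0.0017
exp(-t/tau) = exp(-105.1 / 76.7) = 0.2540
epsilon = 0.0017 * (1 - 0.2540)
epsilon = 0.0013


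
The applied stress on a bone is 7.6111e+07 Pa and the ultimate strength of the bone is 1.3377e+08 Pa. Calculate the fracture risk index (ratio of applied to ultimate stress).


FRI = applied / ultimate
FRI = 7.6111e+07 / 1.3377e+08
FRI = 0.5690


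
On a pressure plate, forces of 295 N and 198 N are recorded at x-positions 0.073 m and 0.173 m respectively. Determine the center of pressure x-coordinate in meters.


COP_x = (F1*x1 + F2*x2) / (F1 + F2)
COP_x = (295*0.073 + 198*0.173) / (295 + 198)
Numerator = 55.7890
Denominator = 493
COP_x = 0.1132


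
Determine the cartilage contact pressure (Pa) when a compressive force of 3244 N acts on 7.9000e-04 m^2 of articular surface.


P = F / A
P = 3244 / 7.9000e-04
P = 4.1063e+06


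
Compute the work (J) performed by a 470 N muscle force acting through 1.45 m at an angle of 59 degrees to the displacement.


W = F * d * cos(theta)
theta = 59 deg = 1.0297 rad
cos(theta) = 0.5150
W = 470 * 1.45 * 0.5150
W = 350.9984


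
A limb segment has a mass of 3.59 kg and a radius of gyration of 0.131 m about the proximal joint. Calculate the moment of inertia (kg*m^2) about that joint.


I = m * k^2
I = 3.59 * 0.131^2
k^2 = 0.0172
I = 0.0616


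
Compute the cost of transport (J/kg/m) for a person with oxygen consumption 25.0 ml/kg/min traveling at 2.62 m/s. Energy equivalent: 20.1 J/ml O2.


Power per kg = VO2 * 20.1 / 60
Power per kg = 25.0 * 20.1 / 60 = 8.3750 W/kg
Cost = power_per_kg / speed
Cost = 8.3750 / 2.62
Cost = 3.1966


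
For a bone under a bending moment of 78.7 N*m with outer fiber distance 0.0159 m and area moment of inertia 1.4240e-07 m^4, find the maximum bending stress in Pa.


sigma = M * c / I
sigma = 78.7 * 0.0159 / 1.4240e-07
M * c = 1.2513
sigma = 8.7874e+06


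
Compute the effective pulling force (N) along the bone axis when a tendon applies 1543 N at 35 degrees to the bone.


F_eff = F_tendon * cos(theta)
theta = 35 deg = 0.6109 rad
cos(theta) = 0.8192
F_eff = 1543 * 0.8192
F_eff = 1263.9516


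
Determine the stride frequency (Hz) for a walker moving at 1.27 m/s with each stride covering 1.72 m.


f = v / stride_length
f = 1.27 / 1.72
f = 0.7384


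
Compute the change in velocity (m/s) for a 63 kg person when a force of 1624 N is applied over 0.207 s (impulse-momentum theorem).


J = F * dt = 1624 * 0.207 = 336.1680 N*s
delta_v = J / m
delta_v = 336.1680 / 63
delta_v = 5.3360


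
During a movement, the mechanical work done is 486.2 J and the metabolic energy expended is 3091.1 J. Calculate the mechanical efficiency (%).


eta = (W_mech / E_meta) * 100
eta = (486.2 / 3091.1) * 100
ratio = 0.1573
eta = 15.7290


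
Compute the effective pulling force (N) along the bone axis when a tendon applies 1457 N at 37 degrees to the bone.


F_eff = F_tendon * cos(theta)
theta = 37 deg = 0.6458 rad
cos(theta) = 0.7986
F_eff = 1457 * 0.7986
F_eff = 1163.6119


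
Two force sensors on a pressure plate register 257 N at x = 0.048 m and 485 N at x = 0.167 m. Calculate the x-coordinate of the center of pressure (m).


COP_x = (F1*x1 + F2*x2) / (F1 + F2)
COP_x = (257*0.048 + 485*0.167) / (257 + 485)
Numerator = 93.3310
Denominator = 742
COP_x = 0.1258


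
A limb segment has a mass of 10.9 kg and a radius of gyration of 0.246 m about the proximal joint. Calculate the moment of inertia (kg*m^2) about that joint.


I = m * k^2
I = 10.9 * 0.246^2
k^2 = 0.0605
I = 0.6596


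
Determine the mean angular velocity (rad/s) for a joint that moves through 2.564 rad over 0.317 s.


omega = delta_theta / delta_t
omega = 2.564 / 0.317
omega = 8.0883


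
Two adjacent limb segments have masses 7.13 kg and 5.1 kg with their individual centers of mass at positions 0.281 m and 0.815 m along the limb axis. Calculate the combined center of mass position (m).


COM = (m1*x1 + m2*x2) / (m1 + m2)
COM = (7.13*0.281 + 5.1*0.815) / (7.13 + 5.1)
Numerator = 6.1600
Denominator = 12.2300
COM = 0.5037


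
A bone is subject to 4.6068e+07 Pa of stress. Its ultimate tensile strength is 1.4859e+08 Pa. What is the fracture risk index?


FRI = applied / ultimate
FRI = 4.6068e+07 / 1.4859e+08
FRI = 0.3100


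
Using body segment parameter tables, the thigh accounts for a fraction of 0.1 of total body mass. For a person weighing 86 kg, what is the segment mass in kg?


m_segment = body_mass * fraction
m_segment = 86 * 0.1
m_segment = 8.6000
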